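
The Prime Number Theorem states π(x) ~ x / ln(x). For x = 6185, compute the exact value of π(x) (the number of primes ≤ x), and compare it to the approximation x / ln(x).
π(6185) = 804;  x/ln(x) ≈ 708.49;  relative error ≈ 11.88%.

Directly count primes up to 6185: π(6185) = 804. The PNT approximation gives 6185/ln(6185) ≈ 6185/8.72988 ≈ 708.49. Relative error (π(x) − x/ln(x)) / π(x) ≈ 11.88%; the approximation is known to undercount slightly (Li(x) is a better estimate).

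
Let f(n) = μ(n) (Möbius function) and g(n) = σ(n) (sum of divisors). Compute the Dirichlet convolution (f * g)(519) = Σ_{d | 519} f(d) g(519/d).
(μ * σ)(519) = 519

Divisors of 519: [1, 3, 173, 519]. For each d | 519:
  d = 1: μ(1) · σ(519/1) = 1 · 696 = 696
  d = 3: μ(3) · σ(519/3) = -1 · 174 = -174
  d = 173: μ(173) · σ(519/173) = -1 · 4 = -4
  d = 519: μ(519) · σ(519/519) = 1 · 1 = 1
Summing: (μ * σ)(519) = 696 + -174 + -4 + 1 = 519.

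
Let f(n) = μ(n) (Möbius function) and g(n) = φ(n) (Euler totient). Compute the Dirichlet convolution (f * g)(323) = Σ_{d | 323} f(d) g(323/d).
(μ * φ)(323) = 255

Divisors of 323: [1, 17, 19, 323]. For each d | 323:
  d = 1: μ(1) · φ(323/1) = 1 · 288 = 288
  d = 17: μ(17) · φ(323/17) = -1 · 18 = -18
  d = 19: μ(19) · φ(323/19) = -1 · 16 = -16
  d = 323: μ(323) · φ(323/323) = 1 · 1 = 1
Summing: (μ * φ)(323) = 288 + -18 + -16 + 1 = 255.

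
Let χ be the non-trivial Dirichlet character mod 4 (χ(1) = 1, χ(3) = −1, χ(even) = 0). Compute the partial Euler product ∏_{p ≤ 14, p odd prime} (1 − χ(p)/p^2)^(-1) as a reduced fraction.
∏ = 143143/156160

The odd primes p ≤ 14 are [3, 5, 7, 11, 13]. For each, χ(p) = 1 if p ≡ 1 mod 4, χ(p) = −1 if p ≡ 3 mod 4. Taking (1 − χ(p)/p^2)^(-1) = p^2/(p^2 − χ(p)): (1 − (-1)/3^2)^(-1) · (1 − (1)/5^2)^(-1) · (1 − (-1)/7^2)^(-1) · (1 − (-1)/11^2)^(-1) · (1 − (1)/13^2)^(-1) = 143143/156160.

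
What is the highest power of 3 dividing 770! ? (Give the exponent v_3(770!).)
v_3(770!) = 382

Legendre's formula: v_p(n!) = Σ_{k ≥ 1} ⌊n / p^k⌋. For p = 3, n = 770, the terms are:
  ⌊770/3^1⌋ = ⌊770/3⌋ = 256
  ⌊770/3^2⌋ = ⌊770/9⌋ = 85
  ⌊770/3^3⌋ = ⌊770/27⌋ = 28
  ⌊770/3^4⌋ = ⌊770/81⌋ = 9
  ⌊770/3^5⌋ = ⌊770/243⌋ = 3
  ⌊770/3^6⌋ = ⌊770/729⌋ = 1
(the next term ⌊770/3^7⌋ = 0, terminating the sum). Summing: v_3(770!) = 256 + 85 + 28 + 9 + 3 + 1 = 382.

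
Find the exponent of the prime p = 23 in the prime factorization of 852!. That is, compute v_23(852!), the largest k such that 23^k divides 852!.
v_23(852!) = 38

Legendre's formula: v_p(n!) = Σ_{k ≥ 1} ⌊n / p^k⌋. For p = 23, n = 852, the terms are:
  ⌊852/23^1⌋ = ⌊852/23⌋ = 37
  ⌊852/23^2⌋ = ⌊852/529⌋ = 1
(the next term ⌊852/23^3⌋ = 0, terminating the sum). Summing: v_23(852!) = 37 + 1 = 38.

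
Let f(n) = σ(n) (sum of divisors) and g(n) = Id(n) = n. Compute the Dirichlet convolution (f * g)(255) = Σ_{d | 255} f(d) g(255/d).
(σ * Id)(255) = 2695

Divisors of 255: [1, 3, 5, 15, 17, 51, 85, 255]. For each d | 255:
  d = 1: σ(1) · Id(255/1) = 1 · 255 = 255
  d = 3: σ(3) · Id(255/3) = 4 · 85 = 340
  d = 5: σ(5) · Id(255/5) = 6 · 51 = 306
  d = 15: σ(15) · Id(255/15) = 24 · 17 = 408
  d = 17: σ(17) · Id(255/17) = 18 · 15 = 270
  d = 51: σ(51) · Id(255/51) = 72 · 5 = 360
  d = 85: σ(85) · Id(255/85) = 108 · 3 = 324
  d = 255: σ(255) · Id(255/255) = 432 · 1 = 432
Summing: (σ * Id)(255) = 255 + 340 + 306 + 408 + 270 + 360 + 324 + 432 = 2695.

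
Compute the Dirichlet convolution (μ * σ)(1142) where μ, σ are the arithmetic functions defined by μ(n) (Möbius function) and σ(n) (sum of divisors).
(μ * σ)(1142) = 1142

Divisors of 1142: [1, 2, 571, 1142]. For each d | 1142:
  d = 1: μ(1) · σ(1142/1) = 1 · 1716 = 1716
  d = 2: μ(2) · σ(1142/2) = -1 · 572 = -572
  d = 571: μ(571) · σ(1142/571) = -1 · 3 = -3
  d = 1142: μ(1142) · σ(1142/1142) = 1 · 1 = 1
Summing: (μ * σ)(1142) = 1716 + -572 + -3 + 1 = 1142.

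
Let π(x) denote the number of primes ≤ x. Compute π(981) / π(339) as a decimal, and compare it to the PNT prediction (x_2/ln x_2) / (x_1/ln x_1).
π(981)/π(339) = 165/68 ≈ 2.4265;  PNT prediction ≈ 2.4474.

π(339) = 68 and π(981) = 165, so π(981)/π(339) ≈ 2.4265. The PNT-predicted ratio is (981/ln(981)) / (339/ln(339)) ≈ 2.4474. The two agree to within a few percent, as expected.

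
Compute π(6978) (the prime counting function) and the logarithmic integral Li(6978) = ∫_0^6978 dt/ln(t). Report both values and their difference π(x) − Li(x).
π(6978) = 897;  Li(6978) ≈ 911.85;  π(x) − Li(x) ≈ -14.85.

Direct count of primes ≤ 6978 gives π(6978) = 897. Numerical evaluation of the logarithmic integral gives Li(6978) ≈ 911.85. The difference π(x) − Li(x) ≈ -14.85 is typically negative for small/moderate x (Li(x) overestimates), though Littlewood's theorem shows this sign changes infinitely often.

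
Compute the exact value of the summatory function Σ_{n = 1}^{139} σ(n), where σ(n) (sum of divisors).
Σ_{n ≤ 139} σ(n) = 15871

Compute σ(n) for each 1 ≤ n ≤ 139: σ(1) = 1, σ(2) = 3, σ(3) = 4, σ(4) = 7, σ(5) = 6, σ(6) = 12, σ(7) = 8, σ(8) = 15, σ(9) = 13, σ(10) = 18, σ(11) = 12, σ(12) = 28, σ(13) = 14, σ(14) = 24, σ(15) = 24, σ(16) = 31, σ(17) = 18, σ(18) = 39, σ(19) = 20, σ(20) = 42, σ(21) = 32, σ(22) = 36, σ(23) = 24, σ(24) = 60, σ(25) = 31, σ(26) = 42, σ(27) = 40, σ(28) = 56, σ(29) = 30, σ(30) = 72, σ(31) = 32, σ(32) = 63, σ(33) = 48, σ(34) = 54, σ(35) = 48, σ(36) = 91, σ(37) = 38, σ(38) = 60, σ(39) = 56, σ(40) = 90, σ(41) = 42, σ(42) = 96, σ(43) = 44, σ(44) = 84, σ(45) = 78, σ(46) = 72, σ(47) = 48, σ(48) = 124, σ(49) = 57, σ(50) = 93, σ(51) = 72, σ(52) = 98, σ(53) = 54, σ(54) = 120, σ(55) = 72, σ(56) = 120, σ(57) = 80, σ(58) = 90, σ(59) = 60, σ(60) = 168, σ(61) = 62, σ(62) = 96, σ(63) = 104, σ(64) = 127, σ(65) = 84, σ(66) = 144, σ(67) = 68, σ(68) = 126, σ(69) = 96, σ(70) = 144, σ(71) = 72, σ(72) = 195, σ(73) = 74, σ(74) = 114, σ(75) = 124, σ(76) = 140, σ(77) = 96, σ(78) = 168, σ(79) = 80, σ(80) = 186, σ(81) = 121, σ(82) = 126, σ(83) = 84, σ(84) = 224, σ(85) = 108, σ(86) = 132, σ(87) = 120, σ(88) = 180, σ(89) = 90, σ(90) = 234, σ(91) = 112, σ(92) = 168, σ(93) = 128, σ(94) = 144, σ(95) = 120, σ(96) = 252, σ(97) = 98, σ(98) = 171, σ(99) = 156, σ(100) = 217, σ(101) = 102, σ(102) = 216, σ(103) = 104, σ(104) = 210, σ(105) = 192, σ(106) = 162, σ(107) = 108, σ(108) = 280, σ(109) = 110, σ(110) = 216, σ(111) = 152, σ(112) = 248, σ(113) = 114, σ(114) = 240, σ(115) = 144, σ(116) = 210, σ(117) = 182, σ(118) = 180, σ(119) = 144, σ(120) = 360, σ(121) = 133, σ(122) = 186, σ(123) = 168, σ(124) = 224, σ(125) = 156, σ(126) = 312, σ(127) = 128, σ(128) = 255, σ(129) = 176, σ(130) = 252, σ(131) = 132, σ(132) = 336, σ(133) = 160, σ(134) = 204, σ(135) = 240, σ(136) = 270, σ(137) = 138, σ(138) = 288, σ(139) = 140. Summing all 139 values: 15871. (Average order: Σ_{n ≤ x} σ(n) ~ (π²/12) x². For x = 139, (π²/12)·139² ≈ 15890.89.)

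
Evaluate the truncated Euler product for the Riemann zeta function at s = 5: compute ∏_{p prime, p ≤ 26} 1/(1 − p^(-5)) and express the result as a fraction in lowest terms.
∏ = 582482264223124461788463317320875/561738592476112179351889397970176

The primes p ≤ 26 are [2, 3, 5, 7, 11, 13, 17, 19, 23]. For each prime, (1 − 1/p^5)^(-1) = p^5 / (p^5 − 1). The product is (1 − 1/2^5)^(-1), (1 − 1/3^5)^(-1), (1 − 1/5^5)^(-1), (1 − 1/7^5)^(-1), (1 − 1/11^5)^(-1), (1 − 1/13^5)^(-1), (1 − 1/17^5)^(-1), (1 − 1/19^5)^(-1), (1 − 1/23^5)^(-1) = ∏ p^5 / (p^5 − 1) = 582482264223124461788463317320875/561738592476112179351889397970176.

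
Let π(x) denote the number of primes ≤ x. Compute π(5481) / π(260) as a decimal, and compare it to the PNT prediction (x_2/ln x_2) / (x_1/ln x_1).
π(5481)/π(260) = 724/55 ≈ 13.1636;  PNT prediction ≈ 13.6163.

π(260) = 55 and π(5481) = 724, so π(5481)/π(260) ≈ 13.1636. The PNT-predicted ratio is (5481/ln(5481)) / (260/ln(260)) ≈ 13.6163. The two agree to within a few percent, as expected.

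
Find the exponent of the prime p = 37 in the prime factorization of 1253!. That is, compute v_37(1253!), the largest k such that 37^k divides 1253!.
v_37(1253!) = 33

Legendre's formula: v_p(n!) = Σ_{k ≥ 1} ⌊n / p^k⌋. For p = 37, n = 1253, the terms are:
  ⌊1253/37^1⌋ = ⌊1253/37⌋ = 33
(the next term ⌊1253/37^2⌋ = 0, terminating the sum). Summing: v_37(1253!) = 33 = 33.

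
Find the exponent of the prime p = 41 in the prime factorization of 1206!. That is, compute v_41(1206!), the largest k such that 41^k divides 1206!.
v_41(1206!) = 29

Legendre's formula: v_p(n!) = Σ_{k ≥ 1} ⌊n / p^k⌋. For p = 41, n = 1206, the terms are:
  ⌊1206/41^1⌋ = ⌊1206/41⌋ = 29
(the next term ⌊1206/41^2⌋ = 0, terminating the sum). Summing: v_41(1206!) = 29 = 29.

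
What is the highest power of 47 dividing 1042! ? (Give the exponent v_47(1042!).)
v_47(1042!) = 22

Legendre's formula: v_p(n!) = Σ_{k ≥ 1} ⌊n / p^k⌋. For p = 47, n = 1042, the terms are:
  ⌊1042/47^1⌋ = ⌊1042/47⌋ = 22
(the next term ⌊1042/47^2⌋ = 0, terminating the sum). Summing: v_47(1042!) = 22 = 22.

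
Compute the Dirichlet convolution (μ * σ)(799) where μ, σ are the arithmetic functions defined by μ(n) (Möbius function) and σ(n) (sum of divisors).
(μ * σ)(799) = 799

Divisors of 799: [1, 17, 47, 799]. For each d | 799:
  d = 1: μ(1) · σ(799/1) = 1 · 864 = 864
  d = 17: μ(17) · σ(799/17) = -1 · 48 = -48
  d = 47: μ(47) · σ(799/47) = -1 · 18 = -18
  d = 799: μ(799) · σ(799/799) = 1 · 1 = 1
Summing: (μ * σ)(799) = 864 + -48 + -18 + 1 = 799.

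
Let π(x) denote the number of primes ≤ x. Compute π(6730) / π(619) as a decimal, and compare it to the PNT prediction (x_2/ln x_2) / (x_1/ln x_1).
π(6730)/π(619) = 867/114 ≈ 7.6053;  PNT prediction ≈ 7.9290.

π(619) = 114 and π(6730) = 867, so π(6730)/π(619) ≈ 7.6053. The PNT-predicted ratio is (6730/ln(6730)) / (619/ln(619)) ≈ 7.9290. The two agree to within a few percent, as expected.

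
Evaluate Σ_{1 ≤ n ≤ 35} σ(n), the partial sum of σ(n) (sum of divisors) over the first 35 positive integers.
Σ_{n ≤ 35} σ(n) = 1007

Compute σ(n) for each 1 ≤ n ≤ 35: σ(1) = 1, σ(2) = 3, σ(3) = 4, σ(4) = 7, σ(5) = 6, σ(6) = 12, σ(7) = 8, σ(8) = 15, σ(9) = 13, σ(10) = 18, σ(11) = 12, σ(12) = 28, σ(13) = 14, σ(14) = 24, σ(15) = 24, σ(16) = 31, σ(17) = 18, σ(18) = 39, σ(19) = 20, σ(20) = 42, σ(21) = 32, σ(22) = 36, σ(23) = 24, σ(24) = 60, σ(25) = 31, σ(26) = 42, σ(27) = 40, σ(28) = 56, σ(29) = 30, σ(30) = 72, σ(31) = 32, σ(32) = 63, σ(33) = 48, σ(34) = 54, σ(35) = 48. Summing all 35 values: 1007. (Average order: Σ_{n ≤ x} σ(n) ~ (π²/12) x². For x = 35, (π²/12)·35² ≈ 1007.52.)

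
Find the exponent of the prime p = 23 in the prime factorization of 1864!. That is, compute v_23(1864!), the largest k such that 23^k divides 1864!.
v_23(1864!) = 84

Legendre's formula: v_p(n!) = Σ_{k ≥ 1} ⌊n / p^k⌋. For p = 23, n = 1864, the terms are:
  ⌊1864/23^1⌋ = ⌊1864/23⌋ = 81
  ⌊1864/23^2⌋ = ⌊1864/529⌋ = 3
(the next term ⌊1864/23^3⌋ = 0, terminating the sum). Summing: v_23(1864!) = 81 + 3 = 84.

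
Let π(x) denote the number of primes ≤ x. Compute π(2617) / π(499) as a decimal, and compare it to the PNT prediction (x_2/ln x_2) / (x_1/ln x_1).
π(2617)/π(499) = 380/95 ≈ 4.0000;  PNT prediction ≈ 4.1401.

π(499) = 95 and π(2617) = 380, so π(2617)/π(499) ≈ 4.0000. The PNT-predicted ratio is (2617/ln(2617)) / (499/ln(499)) ≈ 4.1401. The two agree to within a few percent, as expected.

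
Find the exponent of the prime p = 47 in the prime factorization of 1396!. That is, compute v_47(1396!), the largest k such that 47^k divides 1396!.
v_47(1396!) = 29

Legendre's formula: v_p(n!) = Σ_{k ≥ 1} ⌊n / p^k⌋. For p = 47, n = 1396, the terms are:
  ⌊1396/47^1⌋ = ⌊1396/47⌋ = 29
(the next term ⌊1396/47^2⌋ = 0, terminating the sum). Summing: v_47(1396!) = 29 = 29.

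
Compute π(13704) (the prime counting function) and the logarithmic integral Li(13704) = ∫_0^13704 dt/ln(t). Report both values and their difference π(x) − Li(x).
π(13704) = 1620;  Li(13704) ≈ 1641.22;  π(x) − Li(x) ≈ -21.22.

Direct count of primes ≤ 13704 gives π(13704) = 1620. Numerical evaluation of the logarithmic integral gives Li(13704) ≈ 1641.22. The difference π(x) − Li(x) ≈ -21.22 is typically negative for small/moderate x (Li(x) overestimates), though Littlewood's theorem shows this sign changes infinitely often.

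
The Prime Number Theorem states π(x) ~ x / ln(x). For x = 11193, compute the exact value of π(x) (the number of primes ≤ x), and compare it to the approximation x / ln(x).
π(11193) = 1355;  x/ln(x) ≈ 1200.57;  relative error ≈ 11.40%.

Directly count primes up to 11193: π(11193) = 1355. The PNT approximation gives 11193/ln(11193) ≈ 11193/9.32304 ≈ 1200.57. Relative error (π(x) − x/ln(x)) / π(x) ≈ 11.40%; the approximation is known to undercount slightly (Li(x) is a better estimate).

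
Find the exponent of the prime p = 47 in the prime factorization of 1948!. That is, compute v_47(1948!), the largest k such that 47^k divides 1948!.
v_47(1948!) = 41

Legendre's formula: v_p(n!) = Σ_{k ≥ 1} ⌊n / p^k⌋. For p = 47, n = 1948, the terms are:
  ⌊1948/47^1⌋ = ⌊1948/47⌋ = 41
(the next term ⌊1948/47^2⌋ = 0, terminating the sum). Summing: v_47(1948!) = 41 = 41.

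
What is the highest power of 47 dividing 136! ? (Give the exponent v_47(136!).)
v_47(136!) = 2

Legendre's formula: v_p(n!) = Σ_{k ≥ 1} ⌊n / p^k⌋. For p = 47, n = 136, the terms are:
  ⌊136/47^1⌋ = ⌊136/47⌋ = 2
(the next term ⌊136/47^2⌋ = 0, terminating the sum). Summing: v_47(136!) = 2 = 2.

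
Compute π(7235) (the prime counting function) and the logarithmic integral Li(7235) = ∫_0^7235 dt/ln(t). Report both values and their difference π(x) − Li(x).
π(7235) = 924;  Li(7235) ≈ 940.82;  π(x) − Li(x) ≈ -16.82.

Direct count of primes ≤ 7235 gives π(7235) = 924. Numerical evaluation of the logarithmic integral gives Li(7235) ≈ 940.82. The difference π(x) − Li(x) ≈ -16.82 is typically negative for small/moderate x (Li(x) overestimates), though Littlewood's theorem shows this sign changes infinitely often.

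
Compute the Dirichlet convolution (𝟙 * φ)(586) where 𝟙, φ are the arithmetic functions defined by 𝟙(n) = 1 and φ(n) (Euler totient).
(𝟙 * φ)(586) = 586

Divisors of 586: [1, 2, 293, 586]. For each d | 586:
  d = 1: 𝟙(1) · φ(586/1) = 1 · 292 = 292
  d = 2: 𝟙(2) · φ(586/2) = 1 · 292 = 292
  d = 293: 𝟙(293) · φ(586/293) = 1 · 1 = 1
  d = 586: 𝟙(586) · φ(586/586) = 1 · 1 = 1
Summing: (𝟙 * φ)(586) = 292 + 292 + 1 + 1 = 586.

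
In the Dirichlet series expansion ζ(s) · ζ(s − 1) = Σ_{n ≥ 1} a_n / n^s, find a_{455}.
σ(455) = 672

In the product (Σ m^0/m^s)(Σ k / k^s) = Σ (Σ_{d | n} d) / n^s, the coefficient of 1/n^s is σ(n) = Σ_{d | n} d. For n = 455, divisors are [1, 5, 7, 13, 35, 65, 91, 455]; summing: σ(455) = 672.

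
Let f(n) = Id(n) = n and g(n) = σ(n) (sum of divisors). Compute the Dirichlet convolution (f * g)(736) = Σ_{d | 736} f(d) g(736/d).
(Id * σ)(736) = 15087

Divisors of 736: [1, 2, 4, 8, 16, 23, 32, 46, 92, 184, 368, 736]. For each d | 736:
  d = 1: Id(1) · σ(736/1) = 1 · 1512 = 1512
  d = 2: Id(2) · σ(736/2) = 2 · 744 = 1488
  d = 4: Id(4) · σ(736/4) = 4 · 360 = 1440
  d = 8: Id(8) · σ(736/8) = 8 · 168 = 1344
  d = 16: Id(16) · σ(736/16) = 16 · 72 = 1152
  d = 23: Id(23) · σ(736/23) = 23 · 63 = 1449
  d = 32: Id(32) · σ(736/32) = 32 · 24 = 768
  d = 46: Id(46) · σ(736/46) = 46 · 31 = 1426
  d = 92: Id(92) · σ(736/92) = 92 · 15 = 1380
  d = 184: Id(184) · σ(736/184) = 184 · 7 = 1288
  d = 368: Id(368) · σ(736/368) = 368 · 3 = 1104
  d = 736: Id(736) · σ(736/736) = 736 · 1 = 736
Summing: (Id * σ)(736) = 1512 + 1488 + 1440 + 1344 + 1152 + 1449 + 768 + 1426 + 1380 + 1288 + 1104 + 736 = 15087.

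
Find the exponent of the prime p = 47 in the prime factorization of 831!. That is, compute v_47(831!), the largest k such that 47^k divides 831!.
v_47(831!) = 17

Legendre's formula: v_p(n!) = Σ_{k ≥ 1} ⌊n / p^k⌋. For p = 47, n = 831, the terms are:
  ⌊831/47^1⌋ = ⌊831/47⌋ = 17
(the next term ⌊831/47^2⌋ = 0, terminating the sum). Summing: v_47(831!) = 17 = 17.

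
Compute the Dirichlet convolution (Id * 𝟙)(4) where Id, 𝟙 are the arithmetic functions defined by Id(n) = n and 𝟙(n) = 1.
(Id * 𝟙)(4) = 7

Divisors of 4: [1, 2, 4]. For each d | 4:
  d = 1: Id(1) · 𝟙(4/1) = 1 · 1 = 1
  d = 2: Id(2) · 𝟙(4/2) = 2 · 1 = 2
  d = 4: Id(4) · 𝟙(4/4) = 4 · 1 = 4
Summing: (Id * 𝟙)(4) = 1 + 2 + 4 = 7.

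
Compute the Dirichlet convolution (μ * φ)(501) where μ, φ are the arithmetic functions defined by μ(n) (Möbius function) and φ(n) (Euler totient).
(μ * φ)(501) = 165

Divisors of 501: [1, 3, 167, 501]. For each d | 501:
  d = 1: μ(1) · φ(501/1) = 1 · 332 = 332
  d = 3: μ(3) · φ(501/3) = -1 · 166 = -166
  d = 167: μ(167) · φ(501/167) = -1 · 2 = -2
  d = 501: μ(501) · φ(501/501) = 1 · 1 = 1
Summing: (μ * φ)(501) = 332 + -166 + -2 + 1 = 165.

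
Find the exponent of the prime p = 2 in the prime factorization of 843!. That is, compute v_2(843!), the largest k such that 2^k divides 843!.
v_2(843!) = 837

Legendre's formula: v_p(n!) = Σ_{k ≥ 1} ⌊n / p^k⌋. For p = 2, n = 843, the terms are:
  ⌊843/2^1⌋ = ⌊843/2⌋ = 421
  ⌊843/2^2⌋ = ⌊843/4⌋ = 210
  ⌊843/2^3⌋ = ⌊843/8⌋ = 105
  ⌊843/2^4⌋ = ⌊843/16⌋ = 52
  ⌊843/2^5⌋ = ⌊843/32⌋ = 26
  ⌊843/2^6⌋ = ⌊843/64⌋ = 13
  ⌊843/2^7⌋ = ⌊843/128⌋ = 6
  ⌊843/2^8⌋ = ⌊843/256⌋ = 3
  ⌊843/2^9⌋ = ⌊843/512⌋ = 1
(the next term ⌊843/2^10⌋ = 0, terminating the sum). Summing: v_2(843!) = 421 + 210 + 105 + 52 + 26 + 13 + 6 + 3 + 1 = 837.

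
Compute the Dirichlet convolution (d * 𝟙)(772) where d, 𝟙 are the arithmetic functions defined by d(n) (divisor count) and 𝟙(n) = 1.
(d * 𝟙)(772) = 18

Divisors of 772: [1, 2, 4, 193, 386, 772]. For each d | 772:
  d = 1: d(1) · 𝟙(772/1) = 1 · 1 = 1
  d = 2: d(2) · 𝟙(772/2) = 2 · 1 = 2
  d = 4: d(4) · 𝟙(772/4) = 3 · 1 = 3
  d = 193: d(193) · 𝟙(772/193) = 2 · 1 = 2
  d = 386: d(386) · 𝟙(772/386) = 4 · 1 = 4
  d = 772: d(772) · 𝟙(772/772) = 6 · 1 = 6
Summing: (d * 𝟙)(772) = 1 + 2 + 3 + 2 + 4 + 6 = 18.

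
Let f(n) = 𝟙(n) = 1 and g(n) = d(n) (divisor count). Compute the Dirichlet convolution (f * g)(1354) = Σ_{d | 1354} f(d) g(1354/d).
(𝟙 * d)(1354) = 9

Divisors of 1354: [1, 2, 677, 1354]. For each d | 1354:
  d = 1: 𝟙(1) · d(1354/1) = 1 · 4 = 4
  d = 2: 𝟙(2) · d(1354/2) = 1 · 2 = 2
  d = 677: 𝟙(677) · d(1354/677) = 1 · 2 = 2
  d = 1354: 𝟙(1354) · d(1354/1354) = 1 · 1 = 1
Summing: (𝟙 * d)(1354) = 4 + 2 + 2 + 1 = 9.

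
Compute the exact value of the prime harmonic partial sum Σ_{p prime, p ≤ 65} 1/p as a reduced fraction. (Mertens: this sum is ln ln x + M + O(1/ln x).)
Σ 1/p = 201015517717077830328949/117288381359406970983270

π(65) = 18, so the primes ≤ 65 are [2, 3, 5, 7, 11, 13, 17, 19, 23, 29, 31, 37, 41, 43, 47, 53, 59, 61]. Summing 1/p over these primes: 201015517717077830328949/117288381359406970983270 ≈ 1.7139. Mertens estimate ln ln(65) + 0.2615 ≈ 1.6905.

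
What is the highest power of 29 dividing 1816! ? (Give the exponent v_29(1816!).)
v_29(1816!) = 64

Legendre's formula: v_p(n!) = Σ_{k ≥ 1} ⌊n / p^k⌋. For p = 29, n = 1816, the terms are:
  ⌊1816/29^1⌋ = ⌊1816/29⌋ = 62
  ⌊1816/29^2⌋ = ⌊1816/841⌋ = 2
(the next term ⌊1816/29^3⌋ = 0, terminating the sum). Summing: v_29(1816!) = 62 + 2 = 64.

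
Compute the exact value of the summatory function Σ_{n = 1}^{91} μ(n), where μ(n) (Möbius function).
Σ_{n ≤ 91} μ(n) = -1

Compute μ(n) for each 1 ≤ n ≤ 91: μ(1) = 1, μ(2) = -1, μ(3) = -1, μ(4) = 0, μ(5) = -1, μ(6) = 1, μ(7) = -1, μ(8) = 0, μ(9) = 0, μ(10) = 1, μ(11) = -1, μ(12) = 0, μ(13) = -1, μ(14) = 1, μ(15) = 1, μ(16) = 0, μ(17) = -1, μ(18) = 0, μ(19) = -1, μ(20) = 0, μ(21) = 1, μ(22) = 1, μ(23) = -1, μ(24) = 0, μ(25) = 0, μ(26) = 1, μ(27) = 0, μ(28) = 0, μ(29) = -1, μ(30) = -1, μ(31) = -1, μ(32) = 0, μ(33) = 1, μ(34) = 1, μ(35) = 1, μ(36) = 0, μ(37) = -1, μ(38) = 1, μ(39) = 1, μ(40) = 0, μ(41) = -1, μ(42) = -1, μ(43) = -1, μ(44) = 0, μ(45) = 0, μ(46) = 1, μ(47) = -1, μ(48) = 0, μ(49) = 0, μ(50) = 0, μ(51) = 1, μ(52) = 0, μ(53) = -1, μ(54) = 0, μ(55) = 1, μ(56) = 0, μ(57) = 1, μ(58) = 1, μ(59) = -1, μ(60) = 0, μ(61) = -1, μ(62) = 1, μ(63) = 0, μ(64) = 0, μ(65) = 1, μ(66) = -1, μ(67) = -1, μ(68) = 0, μ(69) = 1, μ(70) = -1, μ(71) = -1, μ(72) = 0, μ(73) = -1, μ(74) = 1, μ(75) = 0, μ(76) = 0, μ(77) = 1, μ(78) = -1, μ(79) = -1, μ(80) = 0, μ(81) = 0, μ(82) = 1, μ(83) = -1, μ(84) = 0, μ(85) = 1, μ(86) = 1, μ(87) = 1, μ(88) = 0, μ(89) = -1, μ(90) = 0, μ(91) = 1. Summing all 91 values: -1. (Mertens function M(x) = Σ_{n ≤ x} μ(n); on average M(x) should be small (PNT ⟺ M(x) = o(x)).)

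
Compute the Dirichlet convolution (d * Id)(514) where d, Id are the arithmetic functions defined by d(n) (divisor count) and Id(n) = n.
(d * Id)(514) = 1036

Divisors of 514: [1, 2, 257, 514]. For each d | 514:
  d = 1: d(1) · Id(514/1) = 1 · 514 = 514
  d = 2: d(2) · Id(514/2) = 2 · 257 = 514
  d = 257: d(257) · Id(514/257) = 2 · 2 = 4
  d = 514: d(514) · Id(514/514) = 4 · 1 = 4
Summing: (d * Id)(514) = 514 + 514 + 4 + 4 = 1036.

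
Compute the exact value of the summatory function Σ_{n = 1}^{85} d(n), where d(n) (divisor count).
Σ_{n ≤ 85} d(n) = 395

Compute d(n) for each 1 ≤ n ≤ 85: d(1) = 1, d(2) = 2, d(3) = 2, d(4) = 3, d(5) = 2, d(6) = 4, d(7) = 2, d(8) = 4, d(9) = 3, d(10) = 4, d(11) = 2, d(12) = 6, d(13) = 2, d(14) = 4, d(15) = 4, d(16) = 5, d(17) = 2, d(18) = 6, d(19) = 2, d(20) = 6, d(21) = 4, d(22) = 4, d(23) = 2, d(24) = 8, d(25) = 3, d(26) = 4, d(27) = 4, d(28) = 6, d(29) = 2, d(30) = 8, d(31) = 2, d(32) = 6, d(33) = 4, d(34) = 4, d(35) = 4, d(36) = 9, d(37) = 2, d(38) = 4, d(39) = 4, d(40) = 8, d(41) = 2, d(42) = 8, d(43) = 2, d(44) = 6, d(45) = 6, d(46) = 4, d(47) = 2, d(48) = 10, d(49) = 3, d(50) = 6, d(51) = 4, d(52) = 6, d(53) = 2, d(54) = 8, d(55) = 4, d(56) = 8, d(57) = 4, d(58) = 4, d(59) = 2, d(60) = 12, d(61) = 2, d(62) = 4, d(63) = 6, d(64) = 7, d(65) = 4, d(66) = 8, d(67) = 2, d(68) = 6, d(69) = 4, d(70) = 8, d(71) = 2, d(72) = 12, d(73) = 2, d(74) = 4, d(75) = 6, d(76) = 6, d(77) = 4, d(78) = 8, d(79) = 2, d(80) = 10, d(81) = 5, d(82) = 4, d(83) = 2, d(84) = 12, d(85) = 4. Summing all 85 values: 395. (Dirichlet's divisor formula: Σ_{n ≤ x} d(n) = x ln(x) + (2γ − 1) x + O(√x). For x = 85, the asymptotic estimate is ≈ 390.75.)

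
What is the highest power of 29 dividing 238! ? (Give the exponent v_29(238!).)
v_29(238!) = 8

Legendre's formula: v_p(n!) = Σ_{k ≥ 1} ⌊n / p^k⌋. For p = 29, n = 238, the terms are:
  ⌊238/29^1⌋ = ⌊238/29⌋ = 8
(the next term ⌊238/29^2⌋ = 0, terminating the sum). Summing: v_29(238!) = 8 = 8.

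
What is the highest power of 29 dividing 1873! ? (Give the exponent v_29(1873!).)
v_29(1873!) = 66

Legendre's formula: v_p(n!) = Σ_{k ≥ 1} ⌊n / p^k⌋. For p = 29, n = 1873, the terms are:
  ⌊1873/29^1⌋ = ⌊1873/29⌋ = 64
  ⌊1873/29^2⌋ = ⌊1873/841⌋ = 2
(the next term ⌊1873/29^3⌋ = 0, terminating the sum). Summing: v_29(1873!) = 64 + 2 = 66.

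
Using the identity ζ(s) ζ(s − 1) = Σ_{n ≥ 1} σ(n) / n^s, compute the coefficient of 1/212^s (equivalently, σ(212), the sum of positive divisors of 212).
σ(212) = 378

In the product (Σ m^0/m^s)(Σ k / k^s) = Σ (Σ_{d | n} d) / n^s, the coefficient of 1/n^s is σ(n) = Σ_{d | n} d. For n = 212, divisors are [1, 2, 4, 53, 106, 212]; summing: σ(212) = 378.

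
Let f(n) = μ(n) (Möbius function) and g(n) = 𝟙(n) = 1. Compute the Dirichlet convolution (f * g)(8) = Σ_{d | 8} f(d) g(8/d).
(μ * 𝟙)(8) = 0

Divisors of 8: [1, 2, 4, 8]. For each d | 8:
  d = 1: μ(1) · 𝟙(8/1) = 1 · 1 = 1
  d = 2: μ(2) · 𝟙(8/2) = -1 · 1 = -1
  d = 4: μ(4) · 𝟙(8/4) = 0 · 1 = 0
  d = 8: μ(8) · 𝟙(8/8) = 0 · 1 = 0
Summing: (μ * 𝟙)(8) = 1 + -1 + 0 + 0 = 0.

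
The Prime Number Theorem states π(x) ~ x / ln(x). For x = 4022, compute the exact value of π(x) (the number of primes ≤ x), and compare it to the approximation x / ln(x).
π(4022) = 556;  x/ln(x) ≈ 484.61;  relative error ≈ 12.84%.

Directly count primes up to 4022: π(4022) = 556. The PNT approximation gives 4022/ln(4022) ≈ 4022/8.29953 ≈ 484.61. Relative error (π(x) − x/ln(x)) / π(x) ≈ 12.84%; the approximation is known to undercount slightly (Li(x) is a better estimate).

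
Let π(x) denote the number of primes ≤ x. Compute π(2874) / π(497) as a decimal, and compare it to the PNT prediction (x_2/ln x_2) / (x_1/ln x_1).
π(2874)/π(497) = 416/94 ≈ 4.4255;  PNT prediction ≈ 4.5084.

π(497) = 94 and π(2874) = 416, so π(2874)/π(497) ≈ 4.4255. The PNT-predicted ratio is (2874/ln(2874)) / (497/ln(497)) ≈ 4.5084. The two agree to within a few percent, as expected.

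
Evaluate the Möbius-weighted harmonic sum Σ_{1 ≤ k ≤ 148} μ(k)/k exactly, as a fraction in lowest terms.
Σ μ(k)/k = 66670440746206079837278951558338834430808994180477323/3338215550199730022503077710549980019122111551066811030

Values of μ(k) for 1 ≤ k ≤ 148: μ(1) = 1, μ(2) = -1, μ(3) = -1, μ(5) = -1, μ(6) = 1, μ(7) = -1, μ(10) = 1, μ(11) = -1, μ(13) = -1, μ(14) = 1, μ(15) = 1, μ(17) = -1, μ(19) = -1, μ(21) = 1, μ(22) = 1, μ(23) = -1, μ(26) = 1, μ(29) = -1, μ(30) = -1, μ(31) = -1, μ(33) = 1, μ(34) = 1, μ(35) = 1, μ(37) = -1, μ(38) = 1, μ(39) = 1, μ(41) = -1, μ(42) = -1, μ(43) = -1, μ(46) = 1, μ(47) = -1, μ(51) = 1, μ(53) = -1, μ(55) = 1, μ(57) = 1, μ(58) = 1, μ(59) = -1, μ(61) = -1, μ(62) = 1, μ(65) = 1, μ(66) = -1, μ(67) = -1, μ(69) = 1, μ(70) = -1, μ(71) = -1, μ(73) = -1, μ(74) = 1, μ(77) = 1, μ(78) = -1, μ(79) = -1, μ(82) = 1, μ(83) = -1, μ(85) = 1, μ(86) = 1, μ(87) = 1, μ(89) = -1, μ(91) = 1, μ(93) = 1, μ(94) = 1, μ(95) = 1, μ(97) = -1, μ(101) = -1, μ(102) = -1, μ(103) = -1, μ(105) = -1, μ(106) = 1, μ(107) = -1, μ(109) = -1, μ(110) = -1, μ(111) = 1, μ(113) = -1, μ(114) = -1, μ(115) = 1, μ(118) = 1, μ(119) = 1, μ(122) = 1, μ(123) = 1, μ(127) = -1, μ(129) = 1, μ(130) = -1, μ(131) = -1, μ(133) = 1, μ(134) = 1, μ(137) = -1, μ(138) = -1, μ(139) = -1, μ(141) = 1, μ(142) = 1, μ(143) = 1, μ(145) = 1, μ(146) = 1, with μ = 0 on non-squarefree integers. Summing μ(k)/k for k where μ(k) ≠ 0 gives 66670440746206079837278951558338834430808994180477323/3338215550199730022503077710549980019122111551066811030 ≈ 0.0200. (PNT ⟺ this sum → 0 as n → ∞.)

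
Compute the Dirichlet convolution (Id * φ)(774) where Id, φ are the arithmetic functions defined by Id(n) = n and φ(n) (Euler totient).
(Id * φ)(774) = 5355

Divisors of 774: [1, 2, 3, 6, 9, 18, 43, 86, 129, 258, 387, 774]. For each d | 774:
  d = 1: Id(1) · φ(774/1) = 1 · 252 = 252
  d = 2: Id(2) · φ(774/2) = 2 · 252 = 504
  d = 3: Id(3) · φ(774/3) = 3 · 84 = 252
  d = 6: Id(6) · φ(774/6) = 6 · 84 = 504
  d = 9: Id(9) · φ(774/9) = 9 · 42 = 378
  d = 18: Id(18) · φ(774/18) = 18 · 42 = 756
  d = 43: Id(43) · φ(774/43) = 43 · 6 = 258
  d = 86: Id(86) · φ(774/86) = 86 · 6 = 516
  d = 129: Id(129) · φ(774/129) = 129 · 2 = 258
  d = 258: Id(258) · φ(774/258) = 258 · 2 = 516
  d = 387: Id(387) · φ(774/387) = 387 · 1 = 387
  d = 774: Id(774) · φ(774/774) = 774 · 1 = 774
Summing: (Id * φ)(774) = 252 + 504 + 252 + 504 + 378 + 756 + 258 + 516 + 258 + 516 + 387 + 774 = 5355.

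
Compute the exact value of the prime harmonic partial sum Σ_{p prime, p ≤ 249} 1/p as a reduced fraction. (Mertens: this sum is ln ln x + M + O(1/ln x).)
Σ 1/p = 506873196134241441348690763593294873492730445394823722837469097176314709804649267964680634478659521/256041159035492609053110100510385311995538591998443060216114576417920917800321526504084465112487730

π(249) = 53, so the primes ≤ 249 are [2, 3, 5, 7, 11, 13, 17, 19, 23, 29, 31, 37, 41, 43, 47, 53, 59, 61, 67, 71, 73, 79, 83, 89, 97, 101, 103, 107, 109, 113, 127, 131, 137, 139, 149, 151, 157, 163, 167, 173, 179, 181, 191, 193, 197, 199, 211, 223, 227, 229, 233, 239, 241]. Summing 1/p over these primes: 506873196134241441348690763593294873492730445394823722837469097176314709804649267964680634478659521/256041159035492609053110100510385311995538591998443060216114576417920917800321526504084465112487730 ≈ 1.9797. Mertens estimate ln ln(249) + 0.2615 ≈ 1.9694.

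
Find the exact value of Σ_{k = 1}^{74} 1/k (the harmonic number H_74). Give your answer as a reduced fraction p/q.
H_74 = 668934292077295215167676426926677/136851726813476721146087646859200

Direct summation: H_74 = 1 + 1/2 + ... + 1/74. The least common denominator is lcm(1, ..., 74) = 410555180440430163438262940577600; over this denominator the numerator is 410555180440430163438262940577600 + 205277590220215081719131470288800 + 136851726813476721146087646859200 + 102638795110107540859565735144400 + 82111036088086032687652588115520 + 68425863406738360573043823429600 + 58650740062918594776894705796800 + 51319397555053770429782867572200 + 45617242271158907048695882286400 + 41055518044043016343826294057760 + 37323198221857287585296630961600 + 34212931703369180286521911714800 + 31581167726186935649097149275200 + 29325370031459297388447352898400 + 27370345362695344229217529371840 + 25659698777526885214891433786100 + 24150304731790009614015467092800 + 22808621135579453524347941143200 + 21608167391601587549382260030400 + 20527759022021508171913147028880 + 19550246687639531592298235265600 + 18661599110928643792648315480800 + 17850225236540441888620127851200 + 17106465851684590143260955857400 + 16422207217617206537530517623104 + 15790583863093467824548574637600 + 15205747423719635682898627428800 + 14662685015729648694223676449200 + 14157075187601040118560791054400 + 13685172681347672114608764685920 + 13243715498078392368976223889600 + 12829849388763442607445716893050 + 12441066073952429195098876987200 + 12075152365895004807007733546400 + 11730148012583718955378941159360 + 11404310567789726762173970571600 + 11096085957849463876709809204800 + 10804083695800793774691130015200 + 10527055908728978549699049758400 + 10263879511010754085956573514440 + 10013540986351955205811291233600 + 9775123343819765796149117632800 + 9547794893963492172982859083200 + 9330799555464321896324157740400 + 9123448454231781409739176457280 + 8925112618270220944310063925600 + 8735216605115535392303466820800 + 8553232925842295071630477928700 + 8378677151845513539556386542400 + 8211103608808603268765258811552 + 8050101577263336538005155697600 + 7895291931546733912274287318800 + 7746324159253399310155904539200 + 7602873711859817841449313714400 + 7464639644371457517059326192320 + 7331342507864824347111838224600 + 7202722463867195849794086676800 + 7078537593800520059280395527200 + 6958562380346273956580727806400 + 6842586340673836057304382342960 + 6730412794105412515381359681600 + 6621857749039196184488111944800 + 6516748895879843864099411755200 + 6414924694381721303722858446525 + 6316233545237387129819429855040 + 6220533036976214597549438493600 + 6127689260304927812511387172800 + 6037576182947502403503866773200 + 5950075078846813962873375950400 + 5865074006291859477689470579680 + 5782467330146903710398069585600 + 5702155283894863381086985285800 + 5624043567677125526551547131200 + 5548042978924731938354904602400 = 2006802876231885645503029280780031, so H_74 = 2006802876231885645503029280780031/410555180440430163438262940577600; reducing by gcd(2006802876231885645503029280780031, 410555180440430163438262940577600) = 3 gives 668934292077295215167676426926677/136851726813476721146087646859200 ≈ 4.88802. (The PNT-adjacent estimate ln(74) + γ ≈ 4.88128 matches within O(1/n).)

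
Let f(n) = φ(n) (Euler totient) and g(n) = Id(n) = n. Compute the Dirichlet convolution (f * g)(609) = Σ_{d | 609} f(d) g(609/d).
(φ * Id)(609) = 3705

Divisors of 609: [1, 3, 7, 21, 29, 87, 203, 609]. For each d | 609:
  d = 1: φ(1) · Id(609/1) = 1 · 609 = 609
  d = 3: φ(3) · Id(609/3) = 2 · 203 = 406
  d = 7: φ(7) · Id(609/7) = 6 · 87 = 522
  d = 21: φ(21) · Id(609/21) = 12 · 29 = 348
  d = 29: φ(29) · Id(609/29) = 28 · 21 = 588
  d = 87: φ(87) · Id(609/87) = 56 · 7 = 392
  d = 203: φ(203) · Id(609/203) = 168 · 3 = 504
  d = 609: φ(609) · Id(609/609) = 336 · 1 = 336
Summing: (φ * Id)(609) = 609 + 406 + 522 + 348 + 588 + 392 + 504 + 336 = 3705.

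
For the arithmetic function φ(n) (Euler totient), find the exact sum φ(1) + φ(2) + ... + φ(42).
Σ_{n ≤ 42} φ(n) = 542

Compute φ(n) for each 1 ≤ n ≤ 42: φ(1) = 1, φ(2) = 1, φ(3) = 2, φ(4) = 2, φ(5) = 4, φ(6) = 2, φ(7) = 6, φ(8) = 4, φ(9) = 6, φ(10) = 4, φ(11) = 10, φ(12) = 4, φ(13) = 12, φ(14) = 6, φ(15) = 8, φ(16) = 8, φ(17) = 16, φ(18) = 6, φ(19) = 18, φ(20) = 8, φ(21) = 12, φ(22) = 10, φ(23) = 22, φ(24) = 8, φ(25) = 20, φ(26) = 12, φ(27) = 18, φ(28) = 12, φ(29) = 28, φ(30) = 8, φ(31) = 30, φ(32) = 16, φ(33) = 20, φ(34) = 16, φ(35) = 24, φ(36) = 12, φ(37) = 36, φ(38) = 18, φ(39) = 24, φ(40) = 16, φ(41) = 40, φ(42) = 12. Summing all 42 values: 542. (Average order: Σ_{n ≤ x} φ(n) ~ (3/π²) x². For x = 42, (3/π²)·42² ≈ 536.19.)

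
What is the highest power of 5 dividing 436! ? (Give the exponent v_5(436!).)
v_5(436!) = 107

Legendre's formula: v_p(n!) = Σ_{k ≥ 1} ⌊n / p^k⌋. For p = 5, n = 436, the terms are:
  ⌊436/5^1⌋ = ⌊436/5⌋ = 87
  ⌊436/5^2⌋ = ⌊436/25⌋ = 17
  ⌊436/5^3⌋ = ⌊436/125⌋ = 3
(the next term ⌊436/5^4⌋ = 0, terminating the sum). Summing: v_5(436!) = 87 + 17 + 3 = 107.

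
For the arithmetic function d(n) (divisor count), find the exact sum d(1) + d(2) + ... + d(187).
Σ_{n ≤ 187} d(n) = 1009

Compute d(n) for each 1 ≤ n ≤ 187: d(1) = 1, d(2) = 2, d(3) = 2, d(4) = 3, d(5) = 2, d(6) = 4, d(7) = 2, d(8) = 4, d(9) = 3, d(10) = 4, d(11) = 2, d(12) = 6, d(13) = 2, d(14) = 4, d(15) = 4, d(16) = 5, d(17) = 2, d(18) = 6, d(19) = 2, d(20) = 6, d(21) = 4, d(22) = 4, d(23) = 2, d(24) = 8, d(25) = 3, d(26) = 4, d(27) = 4, d(28) = 6, d(29) = 2, d(30) = 8, d(31) = 2, d(32) = 6, d(33) = 4, d(34) = 4, d(35) = 4, d(36) = 9, d(37) = 2, d(38) = 4, d(39) = 4, d(40) = 8, d(41) = 2, d(42) = 8, d(43) = 2, d(44) = 6, d(45) = 6, d(46) = 4, d(47) = 2, d(48) = 10, d(49) = 3, d(50) = 6, d(51) = 4, d(52) = 6, d(53) = 2, d(54) = 8, d(55) = 4, d(56) = 8, d(57) = 4, d(58) = 4, d(59) = 2, d(60) = 12, d(61) = 2, d(62) = 4, d(63) = 6, d(64) = 7, d(65) = 4, d(66) = 8, d(67) = 2, d(68) = 6, d(69) = 4, d(70) = 8, d(71) = 2, d(72) = 12, d(73) = 2, d(74) = 4, d(75) = 6, d(76) = 6, d(77) = 4, d(78) = 8, d(79) = 2, d(80) = 10, d(81) = 5, d(82) = 4, d(83) = 2, d(84) = 12, d(85) = 4, d(86) = 4, d(87) = 4, d(88) = 8, d(89) = 2, d(90) = 12, d(91) = 4, d(92) = 6, d(93) = 4, d(94) = 4, d(95) = 4, d(96) = 12, d(97) = 2, d(98) = 6, d(99) = 6, d(100) = 9, d(101) = 2, d(102) = 8, d(103) = 2, d(104) = 8, d(105) = 8, d(106) = 4, d(107) = 2, d(108) = 12, d(109) = 2, d(110) = 8, d(111) = 4, d(112) = 10, d(113) = 2, d(114) = 8, d(115) = 4, d(116) = 6, d(117) = 6, d(118) = 4, d(119) = 4, d(120) = 16, d(121) = 3, d(122) = 4, d(123) = 4, d(124) = 6, d(125) = 4, d(126) = 12, d(127) = 2, d(128) = 8, d(129) = 4, d(130) = 8, d(131) = 2, d(132) = 12, d(133) = 4, d(134) = 4, d(135) = 8, d(136) = 8, d(137) = 2, d(138) = 8, d(139) = 2, d(140) = 12, d(141) = 4, d(142) = 4, d(143) = 4, d(144) = 15, d(145) = 4, d(146) = 4, d(147) = 6, d(148) = 6, d(149) = 2, d(150) = 12, d(151) = 2, d(152) = 8, d(153) = 6, d(154) = 8, d(155) = 4, d(156) = 12, d(157) = 2, d(158) = 4, d(159) = 4, d(160) = 12, d(161) = 4, d(162) = 10, d(163) = 2, d(164) = 6, d(165) = 8, d(166) = 4, d(167) = 2, d(168) = 16, d(169) = 3, d(170) = 8, d(171) = 6, d(172) = 6, d(173) = 2, d(174) = 8, d(175) = 6, d(176) = 10, d(177) = 4, d(178) = 4, d(179) = 2, d(180) = 18, d(181) = 2, d(182) = 8, d(183) = 4, d(184) = 8, d(185) = 4, d(186) = 8, d(187) = 4. Summing all 187 values: 1009. (Dirichlet's divisor formula: Σ_{n ≤ x} d(n) = x ln(x) + (2γ − 1) x + O(√x). For x = 187, the asymptotic estimate is ≈ 1007.10.)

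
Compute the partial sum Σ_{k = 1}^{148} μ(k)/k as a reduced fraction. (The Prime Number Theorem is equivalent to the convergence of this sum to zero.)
Σ μ(k)/k = 66670440746206079837278951558338834430808994180477323/3338215550199730022503077710549980019122111551066811030

Values of μ(k) for 1 ≤ k ≤ 148: μ(1) = 1, μ(2) = -1, μ(3) = -1, μ(5) = -1, μ(6) = 1, μ(7) = -1, μ(10) = 1, μ(11) = -1, μ(13) = -1, μ(14) = 1, μ(15) = 1, μ(17) = -1, μ(19) = -1, μ(21) = 1, μ(22) = 1, μ(23) = -1, μ(26) = 1, μ(29) = -1, μ(30) = -1, μ(31) = -1, μ(33) = 1, μ(34) = 1, μ(35) = 1, μ(37) = -1, μ(38) = 1, μ(39) = 1, μ(41) = -1, μ(42) = -1, μ(43) = -1, μ(46) = 1, μ(47) = -1, μ(51) = 1, μ(53) = -1, μ(55) = 1, μ(57) = 1, μ(58) = 1, μ(59) = -1, μ(61) = -1, μ(62) = 1, μ(65) = 1, μ(66) = -1, μ(67) = -1, μ(69) = 1, μ(70) = -1, μ(71) = -1, μ(73) = -1, μ(74) = 1, μ(77) = 1, μ(78) = -1, μ(79) = -1, μ(82) = 1, μ(83) = -1, μ(85) = 1, μ(86) = 1, μ(87) = 1, μ(89) = -1, μ(91) = 1, μ(93) = 1, μ(94) = 1, μ(95) = 1, μ(97) = -1, μ(101) = -1, μ(102) = -1, μ(103) = -1, μ(105) = -1, μ(106) = 1, μ(107) = -1, μ(109) = -1, μ(110) = -1, μ(111) = 1, μ(113) = -1, μ(114) = -1, μ(115) = 1, μ(118) = 1, μ(119) = 1, μ(122) = 1, μ(123) = 1, μ(127) = -1, μ(129) = 1, μ(130) = -1, μ(131) = -1, μ(133) = 1, μ(134) = 1, μ(137) = -1, μ(138) = -1, μ(139) = -1, μ(141) = 1, μ(142) = 1, μ(143) = 1, μ(145) = 1, μ(146) = 1, with μ = 0 on non-squarefree integers. Summing μ(k)/k for k where μ(k) ≠ 0 gives 66670440746206079837278951558338834430808994180477323/3338215550199730022503077710549980019122111551066811030 ≈ 0.0200. (PNT ⟺ this sum → 0 as n → ∞.)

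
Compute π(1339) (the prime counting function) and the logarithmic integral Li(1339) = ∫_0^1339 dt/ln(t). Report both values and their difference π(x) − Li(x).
π(1339) = 217;  Li(1339) ≈ 225.63;  π(x) − Li(x) ≈ -8.63.

Direct count of primes ≤ 1339 gives π(1339) = 217. Numerical evaluation of the logarithmic integral gives Li(1339) ≈ 225.63. The difference π(x) − Li(x) ≈ -8.63 is typically negative for small/moderate x (Li(x) overestimates), though Littlewood's theorem shows this sign changes infinitely often.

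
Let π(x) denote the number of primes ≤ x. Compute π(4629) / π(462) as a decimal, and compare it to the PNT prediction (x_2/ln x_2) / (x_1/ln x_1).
π(4629)/π(462) = 624/89 ≈ 7.0112;  PNT prediction ≈ 7.2837.

π(462) = 89 and π(4629) = 624, so π(4629)/π(462) ≈ 7.0112. The PNT-predicted ratio is (4629/ln(4629)) / (462/ln(462)) ≈ 7.2837. The two agree to within a few percent, as expected.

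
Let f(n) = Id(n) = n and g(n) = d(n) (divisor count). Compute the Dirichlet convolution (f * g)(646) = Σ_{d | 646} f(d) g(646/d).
(Id * d)(646) = 1596

Divisors of 646: [1, 2, 17, 19, 34, 38, 323, 646]. For each d | 646:
  d = 1: Id(1) · d(646/1) = 1 · 8 = 8
  d = 2: Id(2) · d(646/2) = 2 · 4 = 8
  d = 17: Id(17) · d(646/17) = 17 · 4 = 68
  d = 19: Id(19) · d(646/19) = 19 · 4 = 76
  d = 34: Id(34) · d(646/34) = 34 · 2 = 68
  d = 38: Id(38) · d(646/38) = 38 · 2 = 76
  d = 323: Id(323) · d(646/323) = 323 · 2 = 646
  d = 646: Id(646) · d(646/646) = 646 · 1 = 646
Summing: (Id * d)(646) = 8 + 8 + 68 + 76 + 68 + 76 + 646 + 646 = 1596.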